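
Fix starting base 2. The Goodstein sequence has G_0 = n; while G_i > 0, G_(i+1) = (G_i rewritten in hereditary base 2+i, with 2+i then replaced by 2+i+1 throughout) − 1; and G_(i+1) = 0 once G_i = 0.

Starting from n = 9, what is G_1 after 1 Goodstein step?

[0] 9 ≡ 2^(2 + 1) + 1 (base 2). Lift 3: 82. −1: 81.
[1] 81 ≡ 3^(3 + 1) (base 3). Lift 4: 1024. −1: 1023.

81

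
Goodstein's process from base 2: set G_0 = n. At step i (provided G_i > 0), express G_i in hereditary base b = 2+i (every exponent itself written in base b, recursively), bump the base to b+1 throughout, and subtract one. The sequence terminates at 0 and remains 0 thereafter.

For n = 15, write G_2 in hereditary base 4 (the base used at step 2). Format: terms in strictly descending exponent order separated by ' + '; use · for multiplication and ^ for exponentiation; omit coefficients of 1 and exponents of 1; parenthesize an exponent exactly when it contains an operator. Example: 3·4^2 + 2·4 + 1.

15 —HB2→ 2^(2 + 1) + 2^2 + 2 + 1 —bump→ 3^(3 + 1) + 3^3 + 3 + 1 = 112 —(−1)→ 111
111 —HB3→ 3^(3 + 1) + 3^3 + 3 —bump→ 4^(4 + 1) + 4^4 + 4 = 1284 —(−1)→ 1283

4^(4 + 1) + 4^4 + 3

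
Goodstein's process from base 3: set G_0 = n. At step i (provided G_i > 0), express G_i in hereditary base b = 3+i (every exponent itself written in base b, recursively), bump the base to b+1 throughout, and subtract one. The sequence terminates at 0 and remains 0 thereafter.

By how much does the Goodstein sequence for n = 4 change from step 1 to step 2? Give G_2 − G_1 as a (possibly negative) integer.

0

i=0: 4 = 3 + 1 (b=3); 3→4: 4 + 1 = 5; 5−1 = 4
i=1: 4 = 4 (b=4); 4→5: 5 = 5; 5−1 = 4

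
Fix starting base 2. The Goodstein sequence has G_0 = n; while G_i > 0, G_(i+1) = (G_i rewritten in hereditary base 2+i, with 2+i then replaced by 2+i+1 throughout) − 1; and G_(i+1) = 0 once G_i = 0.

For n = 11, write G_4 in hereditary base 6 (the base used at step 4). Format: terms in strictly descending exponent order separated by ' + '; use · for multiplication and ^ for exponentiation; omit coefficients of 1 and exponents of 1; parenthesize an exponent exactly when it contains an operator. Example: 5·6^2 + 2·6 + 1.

[0] 11 ≡ 2^(2 + 1) + 2 + 1 (base 2). Lift 3: 85. −1: 84.
[1] 84 ≡ 3^(3 + 1) + 3 (base 3). Lift 4: 1028. −1: 1027.
[2] 1027 ≡ 4^(4 + 1) + 3 (base 4). Lift 5: 15628. −1: 15627.
[3] 15627 ≡ 5^(5 + 1) + 2 (base 5). Lift 6: 279938. −1: 279937.
[4] 279937 ≡ 6^(6 + 1) + 1 (base 6). Lift 7: 5764802. −1: 5764801.

6^(6 + 1) + 1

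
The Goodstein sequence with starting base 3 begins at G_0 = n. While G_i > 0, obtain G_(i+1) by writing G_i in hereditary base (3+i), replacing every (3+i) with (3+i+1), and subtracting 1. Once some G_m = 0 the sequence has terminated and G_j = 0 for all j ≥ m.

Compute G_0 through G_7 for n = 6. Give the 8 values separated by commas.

6 —HB3→ 2·3 —bump→ 2·4 = 8 —(−1)→ 7
7 —HB4→ 4 + 3 —bump→ 5 + 3 = 8 —(−1)→ 7
7 —HB5→ 5 + 2 —bump→ 6 + 2 = 8 —(−1)→ 7
7 —HB6→ 6 + 1 —bump→ 7 + 1 = 8 —(−1)→ 7
7 —HB7→ 7 —bump→ 8 = 8 —(−1)→ 7
7 —HB8→ 7 —bump→ 7 = 7 —(−1)→ 6
6 —HB9→ 6 —bump→ 6 = 6 —(−1)→ 5

6, 7, 7, 7, 7, 7, 6, 5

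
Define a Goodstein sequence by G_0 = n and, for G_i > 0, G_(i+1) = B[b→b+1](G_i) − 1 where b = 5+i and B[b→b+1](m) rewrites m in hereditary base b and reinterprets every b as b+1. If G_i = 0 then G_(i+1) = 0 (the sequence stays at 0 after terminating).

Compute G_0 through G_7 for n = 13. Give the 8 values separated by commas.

13, 14, 15, 16, 17, 17, 17, 17

base 5: 13 = 2·5 + 3; at 6: 2·6 + 3 = 15; next = 14
base 6: 14 = 2·6 + 2; at 7: 2·7 + 2 = 16; next = 15
base 7: 15 = 2·7 + 1; at 8: 2·8 + 1 = 17; next = 16
base 8: 16 = 2·8; at 9: 2·9 = 18; next = 17
base 9: 17 = 9 + 8; at 10: 10 + 8 = 18; next = 17
base 10: 17 = 10 + 7; at 11: 11 + 7 = 18; next = 17
base 11: 17 = 11 + 6; at 12: 12 + 6 = 18; next = 17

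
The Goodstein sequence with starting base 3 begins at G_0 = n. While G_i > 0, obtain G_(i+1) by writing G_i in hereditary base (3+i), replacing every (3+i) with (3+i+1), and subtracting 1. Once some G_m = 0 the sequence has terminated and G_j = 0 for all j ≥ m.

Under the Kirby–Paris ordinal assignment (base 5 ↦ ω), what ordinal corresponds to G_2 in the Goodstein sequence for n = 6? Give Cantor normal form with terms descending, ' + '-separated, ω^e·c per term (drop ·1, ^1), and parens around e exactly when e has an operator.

ω + 2

i=0: 6 = 2·3 (b=3); 3→4: 2·4 = 8; 8−1 = 7
i=1: 7 = 4 + 3 (b=4); 4→5: 5 + 3 = 8; 8−1 = 7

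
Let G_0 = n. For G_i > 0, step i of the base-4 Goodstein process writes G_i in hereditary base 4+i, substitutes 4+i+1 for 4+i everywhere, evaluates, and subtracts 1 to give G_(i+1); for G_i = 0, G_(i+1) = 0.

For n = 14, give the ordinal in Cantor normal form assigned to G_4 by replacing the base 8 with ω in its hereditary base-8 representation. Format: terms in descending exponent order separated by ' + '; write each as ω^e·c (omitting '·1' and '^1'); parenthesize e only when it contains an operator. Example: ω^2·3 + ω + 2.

i=0: 14 = 3·4 + 2 (b=4); 4→5: 3·5 + 2 = 17; 17−1 = 16
i=1: 16 = 3·5 + 1 (b=5); 5→6: 3·6 + 1 = 19; 19−1 = 18
i=2: 18 = 3·6 (b=6); 6→7: 3·7 = 21; 21−1 = 20
i=3: 20 = 2·7 + 6 (b=7); 7→8: 2·8 + 6 = 22; 22−1 = 21

ω·2 + 5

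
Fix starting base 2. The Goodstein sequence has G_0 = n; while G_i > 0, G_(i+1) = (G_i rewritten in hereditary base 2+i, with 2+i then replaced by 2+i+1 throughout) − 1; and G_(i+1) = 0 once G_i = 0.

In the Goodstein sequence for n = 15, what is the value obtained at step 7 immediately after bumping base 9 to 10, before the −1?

100077777776

step 0: 15 = 2^(2 + 1) + 2^2 + 2 + 1; sub 3 for 2: 3^(3 + 1) + 3^3 + 3 + 1; = 112; G_1 = 112−1 = 111
step 1: 111 = 3^(3 + 1) + 3^3 + 3; sub 4 for 3: 4^(4 + 1) + 4^4 + 4; = 1284; G_2 = 1284−1 = 1283
step 2: 1283 = 4^(4 + 1) + 4^4 + 3; sub 5 for 4: 5^(5 + 1) + 5^5 + 3; = 18753; G_3 = 18753−1 = 18752
step 3: 18752 = 5^(5 + 1) + 5^5 + 2; sub 6 for 5: 6^(6 + 1) + 6^6 + 2; = 326594; G_4 = 326594−1 = 326593
step 4: 326593 = 6^(6 + 1) + 6^6 + 1; sub 7 for 6: 7^(7 + 1) + 7^7 + 1; = 6588345; G_5 = 6588345−1 = 6588344
step 5: 6588344 = 7^(7 + 1) + 7^7; sub 8 for 7: 8^(8 + 1) + 8^8; = 150994944; G_6 = 150994944−1 = 150994943
step 6: 150994943 = 8^(8 + 1) + 7·8^7 + 7·8^6 + 7·8^5 + 7·8^4 + 7·8^3 + 7·8^2 + 7·8 + 7; sub 9 for 8: 9^(9 + 1) + 7·9^7 + 7·9^6 + 7·9^5 + 7·9^4 + 7·9^3 + 7·9^2 + 7·9 + 7; = 3524450281; G_7 = 3524450281−1 = 3524450280
step 7: 3524450280 = 9^(9 + 1) + 7·9^7 + 7·9^6 + 7·9^5 + 7·9^4 + 7·9^3 + 7·9^2 + 7·9 + 6; sub 10 for 9: 10^(10 + 1) + 7·10^7 + 7·10^6 + 7·10^5 + 7·10^4 + 7·10^3 + 7·10^2 + 7·10 + 6; = 100077777776; G_8 = 100077777776−1 = 100077777775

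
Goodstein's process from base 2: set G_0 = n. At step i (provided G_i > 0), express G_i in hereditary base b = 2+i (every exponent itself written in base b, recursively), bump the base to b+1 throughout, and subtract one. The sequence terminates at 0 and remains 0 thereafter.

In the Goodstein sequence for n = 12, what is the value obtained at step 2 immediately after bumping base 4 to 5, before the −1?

base 2: 12 = 2^(2 + 1) + 2^2; at 3: 3^(3 + 1) + 3^3 = 108; next = 107
base 3: 107 = 3^(3 + 1) + 2·3^2 + 2·3 + 2; at 4: 4^(4 + 1) + 2·4^2 + 2·4 + 2 = 1066; next = 1065
base 4: 1065 = 4^(4 + 1) + 2·4^2 + 2·4 + 1; at 5: 5^(5 + 1) + 2·5^2 + 2·5 + 1 = 15686; next = 15685

15686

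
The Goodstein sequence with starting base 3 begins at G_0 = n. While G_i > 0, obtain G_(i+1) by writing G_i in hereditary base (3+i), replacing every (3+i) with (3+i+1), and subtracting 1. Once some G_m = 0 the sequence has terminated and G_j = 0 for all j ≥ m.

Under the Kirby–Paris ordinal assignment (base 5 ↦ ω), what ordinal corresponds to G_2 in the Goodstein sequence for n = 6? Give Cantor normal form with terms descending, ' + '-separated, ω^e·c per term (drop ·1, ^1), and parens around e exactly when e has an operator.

ω + 2

6 —HB3→ 2·3 —bump→ 2·4 = 8 —(−1)→ 7
7 —HB4→ 4 + 3 —bump→ 5 + 3 = 8 —(−1)→ 7
7 —HB5→ 5 + 2 —bump→ 6 + 2 = 8 —(−1)→ 7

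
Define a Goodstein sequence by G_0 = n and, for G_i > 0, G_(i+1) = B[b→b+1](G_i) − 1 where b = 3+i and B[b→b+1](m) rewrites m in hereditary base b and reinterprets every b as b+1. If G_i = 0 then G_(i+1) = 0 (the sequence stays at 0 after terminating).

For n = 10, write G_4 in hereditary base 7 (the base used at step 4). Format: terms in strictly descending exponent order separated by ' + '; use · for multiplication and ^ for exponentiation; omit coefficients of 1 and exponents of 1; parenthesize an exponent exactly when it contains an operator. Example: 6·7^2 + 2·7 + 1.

i=0: 10 = 3^2 + 1 (b=3); 3→4: 4^2 + 1 = 17; 17−1 = 16
i=1: 16 = 4^2 (b=4); 4→5: 5^2 = 25; 25−1 = 24
i=2: 24 = 4·5 + 4 (b=5); 5→6: 4·6 + 4 = 28; 28−1 = 27
i=3: 27 = 4·6 + 3 (b=6); 6→7: 4·7 + 3 = 31; 31−1 = 30
i=4: 30 = 4·7 + 2 (b=7); 7→8: 4·8 + 2 = 34; 34−1 = 33

4·7 + 2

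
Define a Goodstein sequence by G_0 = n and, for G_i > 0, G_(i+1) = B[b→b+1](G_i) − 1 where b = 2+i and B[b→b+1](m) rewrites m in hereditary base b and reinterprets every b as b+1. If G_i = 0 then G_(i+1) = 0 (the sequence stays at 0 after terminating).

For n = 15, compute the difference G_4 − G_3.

step 0: 15 = 2^(2 + 1) + 2^2 + 2 + 1; sub 3 for 2: 3^(3 + 1) + 3^3 + 3 + 1; = 112; G_1 = 112−1 = 111
step 1: 111 = 3^(3 + 1) + 3^3 + 3; sub 4 for 3: 4^(4 + 1) + 4^4 + 4; = 1284; G_2 = 1284−1 = 1283
step 2: 1283 = 4^(4 + 1) + 4^4 + 3; sub 5 for 4: 5^(5 + 1) + 5^5 + 3; = 18753; G_3 = 18753−1 = 18752
step 3: 18752 = 5^(5 + 1) + 5^5 + 2; sub 6 for 5: 6^(6 + 1) + 6^6 + 2; = 326594; G_4 = 326594−1 = 326593

307841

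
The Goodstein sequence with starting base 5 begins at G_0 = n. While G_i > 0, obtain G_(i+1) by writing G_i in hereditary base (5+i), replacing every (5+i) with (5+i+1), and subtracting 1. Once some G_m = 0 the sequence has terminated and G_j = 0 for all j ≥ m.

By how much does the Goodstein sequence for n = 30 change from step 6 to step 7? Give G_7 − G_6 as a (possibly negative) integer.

G_0 = 30. HB_5(30) = 5^2 + 5. Bump = 42. G_1 = 41.
G_1 = 41. HB_6(41) = 6^2 + 5. Bump = 54. G_2 = 53.
G_2 = 53. HB_7(53) = 7^2 + 4. Bump = 68. G_3 = 67.
G_3 = 67. HB_8(67) = 8^2 + 3. Bump = 84. G_4 = 83.
G_4 = 83. HB_9(83) = 9^2 + 2. Bump = 102. G_5 = 101.
G_5 = 101. HB_10(101) = 10^2 + 1. Bump = 122. G_6 = 121.
G_6 = 121. HB_11(121) = 11^2. Bump = 144. G_7 = 143.

22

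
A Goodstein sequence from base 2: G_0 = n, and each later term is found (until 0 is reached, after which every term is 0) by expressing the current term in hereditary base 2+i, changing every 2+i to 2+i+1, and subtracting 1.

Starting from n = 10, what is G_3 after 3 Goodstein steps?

15625

G_0=10  [base 2] 2^(2 + 1) + 2  →[2↦3]→  3^(3 + 1) + 3 = 84  −1 ⇒ G_1=83
G_1=83  [base 3] 3^(3 + 1) + 2  →[3↦4]→  4^(4 + 1) + 2 = 1026  −1 ⇒ G_2=1025
G_2=1025  [base 4] 4^(4 + 1) + 1  →[4↦5]→  5^(5 + 1) + 1 = 15626  −1 ⇒ G_3=15625
G_3=15625  [base 5] 5^(5 + 1)  →[5↦6]→  6^(6 + 1) = 279936  −1 ⇒ G_4=279935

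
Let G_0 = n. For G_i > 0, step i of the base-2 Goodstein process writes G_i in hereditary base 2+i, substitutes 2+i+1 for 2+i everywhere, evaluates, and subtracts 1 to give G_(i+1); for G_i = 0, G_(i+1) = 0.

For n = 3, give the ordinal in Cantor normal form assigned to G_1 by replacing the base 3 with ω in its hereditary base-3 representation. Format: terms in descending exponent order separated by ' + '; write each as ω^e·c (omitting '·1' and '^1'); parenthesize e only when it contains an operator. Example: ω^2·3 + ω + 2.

ω

i=0: 3 = 2 + 1 (b=2); 2→3: 3 + 1 = 4; 4−1 = 3
i=1: 3 = 3 (b=3); 3→4: 4 = 4; 4−1 = 3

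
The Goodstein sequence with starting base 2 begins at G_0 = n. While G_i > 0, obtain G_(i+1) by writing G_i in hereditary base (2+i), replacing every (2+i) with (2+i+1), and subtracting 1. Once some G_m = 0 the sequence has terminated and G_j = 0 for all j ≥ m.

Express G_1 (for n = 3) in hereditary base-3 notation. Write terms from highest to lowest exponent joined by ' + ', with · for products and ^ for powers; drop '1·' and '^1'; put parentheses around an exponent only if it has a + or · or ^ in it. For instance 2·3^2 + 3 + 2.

i=0: 3 = 2 + 1 (b=2); 2→3: 3 + 1 = 4; 4−1 = 3
i=1: 3 = 3 (b=3); 3→4: 4 = 4; 4−1 = 3

3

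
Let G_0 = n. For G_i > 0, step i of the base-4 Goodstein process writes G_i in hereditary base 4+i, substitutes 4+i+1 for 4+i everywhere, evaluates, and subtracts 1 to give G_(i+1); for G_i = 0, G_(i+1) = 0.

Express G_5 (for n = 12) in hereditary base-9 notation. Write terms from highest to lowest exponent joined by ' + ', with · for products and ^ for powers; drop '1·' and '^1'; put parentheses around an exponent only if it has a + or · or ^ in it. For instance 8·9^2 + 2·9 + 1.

G_0=12  [base 4] 3·4  →[4↦5]→  3·5 = 15  −1 ⇒ G_1=14
G_1=14  [base 5] 2·5 + 4  →[5↦6]→  2·6 + 4 = 16  −1 ⇒ G_2=15
G_2=15  [base 6] 2·6 + 3  →[6↦7]→  2·7 + 3 = 17  −1 ⇒ G_3=16
G_3=16  [base 7] 2·7 + 2  →[7↦8]→  2·8 + 2 = 18  −1 ⇒ G_4=17
G_4=17  [base 8] 2·8 + 1  →[8↦9]→  2·9 + 1 = 19  −1 ⇒ G_5=18
G_5=18  [base 9] 2·9  →[9↦10]→  2·10 = 20  −1 ⇒ G_6=19

2·9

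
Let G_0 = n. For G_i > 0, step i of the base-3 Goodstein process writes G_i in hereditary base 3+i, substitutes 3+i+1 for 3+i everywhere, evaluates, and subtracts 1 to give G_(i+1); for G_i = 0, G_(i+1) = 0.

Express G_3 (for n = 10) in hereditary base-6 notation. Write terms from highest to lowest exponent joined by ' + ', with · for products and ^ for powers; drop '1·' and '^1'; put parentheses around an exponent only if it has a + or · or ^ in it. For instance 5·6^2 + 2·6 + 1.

4·6 + 3

G_0=10  [base 3] 3^2 + 1  →[3↦4]→  4^2 + 1 = 17  −1 ⇒ G_1=16
G_1=16  [base 4] 4^2  →[4↦5]→  5^2 = 25  −1 ⇒ G_2=24
G_2=24  [base 5] 4·5 + 4  →[5↦6]→  4·6 + 4 = 28  −1 ⇒ G_3=27
G_3=27  [base 6] 4·6 + 3  →[6↦7]→  4·7 + 3 = 31  −1 ⇒ G_4=30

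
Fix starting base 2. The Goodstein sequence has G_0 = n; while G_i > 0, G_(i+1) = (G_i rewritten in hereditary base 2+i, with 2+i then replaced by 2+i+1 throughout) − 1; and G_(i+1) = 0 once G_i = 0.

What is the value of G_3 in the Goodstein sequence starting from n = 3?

base 2: 3 = 2 + 1; at 3: 3 + 1 = 4; next = 3
base 3: 3 = 3; at 4: 4 = 4; next = 3
base 4: 3 = 3; at 5: 3 = 3; next = 2

2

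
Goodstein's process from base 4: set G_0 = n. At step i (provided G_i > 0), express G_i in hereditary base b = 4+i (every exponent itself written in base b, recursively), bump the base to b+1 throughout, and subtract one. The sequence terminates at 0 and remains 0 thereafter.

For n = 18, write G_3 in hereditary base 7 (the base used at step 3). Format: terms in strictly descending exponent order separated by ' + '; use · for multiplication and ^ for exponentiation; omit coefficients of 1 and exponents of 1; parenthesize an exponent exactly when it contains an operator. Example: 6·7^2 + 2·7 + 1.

18 —HB4→ 4^2 + 2 —bump→ 5^2 + 2 = 27 —(−1)→ 26
26 —HB5→ 5^2 + 1 —bump→ 6^2 + 1 = 37 —(−1)→ 36
36 —HB6→ 6^2 —bump→ 7^2 = 49 —(−1)→ 48

6·7 + 6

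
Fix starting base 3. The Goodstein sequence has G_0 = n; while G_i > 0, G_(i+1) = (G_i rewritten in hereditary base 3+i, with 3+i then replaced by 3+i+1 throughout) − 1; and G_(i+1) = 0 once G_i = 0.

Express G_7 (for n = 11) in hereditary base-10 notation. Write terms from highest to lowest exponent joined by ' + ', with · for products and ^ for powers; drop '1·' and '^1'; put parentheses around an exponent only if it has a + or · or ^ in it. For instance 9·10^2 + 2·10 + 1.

5·10 + 1

G_0 = 11. HB_3(11) = 3^2 + 2. Bump = 18. G_1 = 17.
G_1 = 17. HB_4(17) = 4^2 + 1. Bump = 26. G_2 = 25.
G_2 = 25. HB_5(25) = 5^2. Bump = 36. G_3 = 35.
G_3 = 35. HB_6(35) = 5·6 + 5. Bump = 40. G_4 = 39.
G_4 = 39. HB_7(39) = 5·7 + 4. Bump = 44. G_5 = 43.
G_5 = 43. HB_8(43) = 5·8 + 3. Bump = 48. G_6 = 47.
G_6 = 47. HB_9(47) = 5·9 + 2. Bump = 52. G_7 = 51.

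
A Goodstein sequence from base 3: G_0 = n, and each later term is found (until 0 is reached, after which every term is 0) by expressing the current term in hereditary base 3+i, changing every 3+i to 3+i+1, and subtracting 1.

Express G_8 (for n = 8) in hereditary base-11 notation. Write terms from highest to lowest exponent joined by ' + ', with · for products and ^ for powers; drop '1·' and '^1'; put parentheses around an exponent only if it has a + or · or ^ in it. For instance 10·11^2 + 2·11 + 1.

base 3: 8 = 2·3 + 2; at 4: 2·4 + 2 = 10; next = 9
base 4: 9 = 2·4 + 1; at 5: 2·5 + 1 = 11; next = 10
base 5: 10 = 2·5; at 6: 2·6 = 12; next = 11
base 6: 11 = 6 + 5; at 7: 7 + 5 = 12; next = 11
base 7: 11 = 7 + 4; at 8: 8 + 4 = 12; next = 11
base 8: 11 = 8 + 3; at 9: 9 + 3 = 12; next = 11
base 9: 11 = 9 + 2; at 10: 10 + 2 = 12; next = 11
base 10: 11 = 10 + 1; at 11: 11 + 1 = 12; next = 11

11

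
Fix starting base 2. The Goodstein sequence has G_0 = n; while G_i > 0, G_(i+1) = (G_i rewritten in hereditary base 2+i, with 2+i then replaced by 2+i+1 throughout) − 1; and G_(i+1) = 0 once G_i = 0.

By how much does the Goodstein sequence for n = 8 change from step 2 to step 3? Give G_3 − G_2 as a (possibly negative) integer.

5757

step 0: 8 = 2^(2 + 1); sub 3 for 2: 3^(3 + 1); = 81; G_1 = 81−1 = 80
step 1: 80 = 2·3^3 + 2·3^2 + 2·3 + 2; sub 4 for 3: 2·4^4 + 2·4^2 + 2·4 + 2; = 554; G_2 = 554−1 = 553
step 2: 553 = 2·4^4 + 2·4^2 + 2·4 + 1; sub 5 for 4: 2·5^5 + 2·5^2 + 2·5 + 1; = 6311; G_3 = 6311−1 = 6310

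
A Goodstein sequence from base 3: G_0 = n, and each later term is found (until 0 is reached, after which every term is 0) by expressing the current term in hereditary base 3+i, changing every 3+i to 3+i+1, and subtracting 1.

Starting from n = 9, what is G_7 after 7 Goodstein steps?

(0) 9|_3 = 3^2 ↦ 4^2|_4 = 16 ⇒ 15
(1) 15|_4 = 3·4 + 3 ↦ 3·5 + 3|_5 = 18 ⇒ 17
(2) 17|_5 = 3·5 + 2 ↦ 3·6 + 2|_6 = 20 ⇒ 19
(3) 19|_6 = 3·6 + 1 ↦ 3·7 + 1|_7 = 22 ⇒ 21
(4) 21|_7 = 3·7 ↦ 3·8|_8 = 24 ⇒ 23
(5) 23|_8 = 2·8 + 7 ↦ 2·9 + 7|_9 = 25 ⇒ 24
(6) 24|_9 = 2·9 + 6 ↦ 2·10 + 6|_10 = 26 ⇒ 25
(7) 25|_10 = 2·10 + 5 ↦ 2·11 + 5|_11 = 27 ⇒ 26

25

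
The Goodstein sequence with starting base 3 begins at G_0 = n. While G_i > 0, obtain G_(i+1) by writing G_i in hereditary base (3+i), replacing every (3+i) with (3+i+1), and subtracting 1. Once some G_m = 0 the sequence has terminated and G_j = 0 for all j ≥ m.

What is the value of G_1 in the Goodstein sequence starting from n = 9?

15

(0) 9|_3 = 3^2 ↦ 4^2|_4 = 16 ⇒ 15
(1) 15|_4 = 3·4 + 3 ↦ 3·5 + 3|_5 = 18 ⇒ 17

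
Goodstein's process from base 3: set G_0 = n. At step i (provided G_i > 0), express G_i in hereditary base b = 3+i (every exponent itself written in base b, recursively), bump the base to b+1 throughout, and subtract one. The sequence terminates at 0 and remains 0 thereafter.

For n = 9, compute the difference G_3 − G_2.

[0] 9 ≡ 3^2 (base 3). Lift 4: 16. −1: 15.
[1] 15 ≡ 3·4 + 3 (base 4). Lift 5: 18. −1: 17.
[2] 17 ≡ 3·5 + 2 (base 5). Lift 6: 20. −1: 19.

2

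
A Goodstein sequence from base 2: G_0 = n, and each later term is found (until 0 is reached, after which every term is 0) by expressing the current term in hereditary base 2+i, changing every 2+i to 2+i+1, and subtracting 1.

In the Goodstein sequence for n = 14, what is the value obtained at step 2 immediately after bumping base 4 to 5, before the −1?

14 —HB2→ 2^(2 + 1) + 2^2 + 2 —bump→ 3^(3 + 1) + 3^3 + 3 = 111 —(−1)→ 110
110 —HB3→ 3^(3 + 1) + 3^3 + 2 —bump→ 4^(4 + 1) + 4^4 + 2 = 1282 —(−1)→ 1281
1281 —HB4→ 4^(4 + 1) + 4^4 + 1 —bump→ 5^(5 + 1) + 5^5 + 1 = 18751 —(−1)→ 18750

18751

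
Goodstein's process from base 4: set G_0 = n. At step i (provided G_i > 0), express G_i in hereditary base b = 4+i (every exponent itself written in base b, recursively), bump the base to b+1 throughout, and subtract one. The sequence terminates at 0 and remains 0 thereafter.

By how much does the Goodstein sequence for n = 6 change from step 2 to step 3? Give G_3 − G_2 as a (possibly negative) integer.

i=0: 6 = 4 + 2 (b=4); 4→5: 5 + 2 = 7; 7−1 = 6
i=1: 6 = 5 + 1 (b=5); 5→6: 6 + 1 = 7; 7−1 = 6
i=2: 6 = 6 (b=6); 6→7: 7 = 7; 7−1 = 6

0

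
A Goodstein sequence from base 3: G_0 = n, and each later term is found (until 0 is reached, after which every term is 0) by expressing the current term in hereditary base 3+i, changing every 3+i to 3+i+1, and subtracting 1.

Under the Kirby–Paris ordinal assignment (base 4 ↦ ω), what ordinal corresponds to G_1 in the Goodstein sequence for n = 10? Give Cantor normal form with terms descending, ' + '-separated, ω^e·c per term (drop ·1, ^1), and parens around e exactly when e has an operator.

ω^2

step 0: 10 = 3^2 + 1; sub 4 for 3: 4^2 + 1; = 17; G_1 = 17−1 = 16
step 1: 16 = 4^2; sub 5 for 4: 5^2; = 25; G_2 = 25−1 = 24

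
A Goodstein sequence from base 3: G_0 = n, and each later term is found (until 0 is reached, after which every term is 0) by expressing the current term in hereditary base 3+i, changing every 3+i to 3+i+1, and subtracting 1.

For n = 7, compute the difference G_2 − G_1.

(0) 7|_3 = 2·3 + 1 ↦ 2·4 + 1|_4 = 9 ⇒ 8
(1) 8|_4 = 2·4 ↦ 2·5|_5 = 10 ⇒ 9

1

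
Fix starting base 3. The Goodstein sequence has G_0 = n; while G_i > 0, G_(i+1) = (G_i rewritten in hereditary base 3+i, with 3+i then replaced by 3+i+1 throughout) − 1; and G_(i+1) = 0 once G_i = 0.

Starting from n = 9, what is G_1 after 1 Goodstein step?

base 3: 9 = 3^2; at 4: 4^2 = 16; next = 15
base 4: 15 = 3·4 + 3; at 5: 3·5 + 3 = 18; next = 17

15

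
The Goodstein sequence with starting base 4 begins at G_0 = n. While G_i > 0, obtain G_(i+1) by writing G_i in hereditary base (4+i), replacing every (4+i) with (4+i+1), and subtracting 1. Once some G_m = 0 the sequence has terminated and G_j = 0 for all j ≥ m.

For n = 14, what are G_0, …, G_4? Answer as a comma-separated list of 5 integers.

14, 16, 18, 20, 21

[0] 14 ≡ 3·4 + 2 (base 4). Lift 5: 17. −1: 16.
[1] 16 ≡ 3·5 + 1 (base 5). Lift 6: 19. −1: 18.
[2] 18 ≡ 3·6 (base 6). Lift 7: 21. −1: 20.
[3] 20 ≡ 2·7 + 6 (base 7). Lift 8: 22. −1: 21.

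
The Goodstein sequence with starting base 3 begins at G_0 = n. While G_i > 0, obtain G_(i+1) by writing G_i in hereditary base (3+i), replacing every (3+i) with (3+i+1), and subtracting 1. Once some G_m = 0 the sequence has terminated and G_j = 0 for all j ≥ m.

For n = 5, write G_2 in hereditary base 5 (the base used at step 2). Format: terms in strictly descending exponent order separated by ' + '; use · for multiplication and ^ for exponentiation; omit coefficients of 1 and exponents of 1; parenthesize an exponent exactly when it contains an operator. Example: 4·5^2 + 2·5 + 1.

5

G_0=5  [base 3] 3 + 2  →[3↦4]→  4 + 2 = 6  −1 ⇒ G_1=5
G_1=5  [base 4] 4 + 1  →[4↦5]→  5 + 1 = 6  −1 ⇒ G_2=5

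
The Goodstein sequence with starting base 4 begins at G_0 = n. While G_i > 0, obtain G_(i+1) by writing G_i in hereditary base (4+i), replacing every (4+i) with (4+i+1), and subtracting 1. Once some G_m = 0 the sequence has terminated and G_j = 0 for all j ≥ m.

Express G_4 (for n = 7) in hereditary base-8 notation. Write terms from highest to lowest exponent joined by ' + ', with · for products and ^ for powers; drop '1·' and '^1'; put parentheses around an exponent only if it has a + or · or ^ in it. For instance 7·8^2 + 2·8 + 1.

7

step 0: 7 = 4 + 3; sub 5 for 4: 5 + 3; = 8; G_1 = 8−1 = 7
step 1: 7 = 5 + 2; sub 6 for 5: 6 + 2; = 8; G_2 = 8−1 = 7
step 2: 7 = 6 + 1; sub 7 for 6: 7 + 1; = 8; G_3 = 8−1 = 7
step 3: 7 = 7; sub 8 for 7: 8; = 8; G_4 = 8−1 = 7
step 4: 7 = 7; sub 9 for 8: 7; = 7; G_5 = 7−1 = 6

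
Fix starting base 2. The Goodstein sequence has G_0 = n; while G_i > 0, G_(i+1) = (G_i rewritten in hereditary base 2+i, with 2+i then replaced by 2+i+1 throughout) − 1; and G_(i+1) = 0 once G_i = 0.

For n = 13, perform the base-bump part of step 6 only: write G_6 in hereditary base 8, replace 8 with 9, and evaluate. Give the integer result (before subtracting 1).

i=0: 13 = 2^(2 + 1) + 2^2 + 1 (b=2); 2→3: 3^(3 + 1) + 3^3 + 1 = 109; 109−1 = 108
i=1: 108 = 3^(3 + 1) + 3^3 (b=3); 3→4: 4^(4 + 1) + 4^4 = 1280; 1280−1 = 1279
i=2: 1279 = 4^(4 + 1) + 3·4^3 + 3·4^2 + 3·4 + 3 (b=4); 4→5: 5^(5 + 1) + 3·5^3 + 3·5^2 + 3·5 + 3 = 16093; 16093−1 = 16092
i=3: 16092 = 5^(5 + 1) + 3·5^3 + 3·5^2 + 3·5 + 2 (b=5); 5→6: 6^(6 + 1) + 3·6^3 + 3·6^2 + 3·6 + 2 = 280712; 280712−1 = 280711
i=4: 280711 = 6^(6 + 1) + 3·6^3 + 3·6^2 + 3·6 + 1 (b=6); 6→7: 7^(7 + 1) + 3·7^3 + 3·7^2 + 3·7 + 1 = 5765999; 5765999−1 = 5765998
i=5: 5765998 = 7^(7 + 1) + 3·7^3 + 3·7^2 + 3·7 (b=7); 7→8: 8^(8 + 1) + 3·8^3 + 3·8^2 + 3·8 = 134219480; 134219480−1 = 134219479
i=6: 134219479 = 8^(8 + 1) + 3·8^3 + 3·8^2 + 2·8 + 7 (b=8); 8→9: 9^(9 + 1) + 3·9^3 + 3·9^2 + 2·9 + 7 = 3486786856; 3486786856−1 = 3486786855

3486786856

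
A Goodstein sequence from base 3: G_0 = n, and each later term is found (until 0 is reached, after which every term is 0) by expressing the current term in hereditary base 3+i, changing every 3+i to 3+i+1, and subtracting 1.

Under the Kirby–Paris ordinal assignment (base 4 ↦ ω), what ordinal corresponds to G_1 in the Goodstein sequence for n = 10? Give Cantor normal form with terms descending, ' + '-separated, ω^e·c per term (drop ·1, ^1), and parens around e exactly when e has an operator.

[0] 10 ≡ 3^2 + 1 (base 3). Lift 4: 17. −1: 16.
[1] 16 ≡ 4^2 (base 4). Lift 5: 25. −1: 24.

ω^2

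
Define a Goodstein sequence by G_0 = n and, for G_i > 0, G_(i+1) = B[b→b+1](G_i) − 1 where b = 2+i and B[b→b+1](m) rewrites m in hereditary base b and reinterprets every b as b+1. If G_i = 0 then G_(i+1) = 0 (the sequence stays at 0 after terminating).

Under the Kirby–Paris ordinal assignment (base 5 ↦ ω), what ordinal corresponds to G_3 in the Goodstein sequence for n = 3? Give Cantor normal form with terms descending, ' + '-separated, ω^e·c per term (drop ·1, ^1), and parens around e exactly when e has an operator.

2

i=0: 3 = 2 + 1 (b=2); 2→3: 3 + 1 = 4; 4−1 = 3
i=1: 3 = 3 (b=3); 3→4: 4 = 4; 4−1 = 3
i=2: 3 = 3 (b=4); 4→5: 3 = 3; 3−1 = 2
i=3: 2 = 2 (b=5); 5→6: 2 = 2; 2−1 = 1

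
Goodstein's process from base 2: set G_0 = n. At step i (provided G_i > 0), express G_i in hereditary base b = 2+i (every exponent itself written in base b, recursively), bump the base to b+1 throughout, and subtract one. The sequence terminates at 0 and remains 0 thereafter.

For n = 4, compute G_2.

41

G_0 = 4. HB_2(4) = 2^2. Bump = 27. G_1 = 26.
G_1 = 26. HB_3(26) = 2·3^2 + 2·3 + 2. Bump = 42. G_2 = 41.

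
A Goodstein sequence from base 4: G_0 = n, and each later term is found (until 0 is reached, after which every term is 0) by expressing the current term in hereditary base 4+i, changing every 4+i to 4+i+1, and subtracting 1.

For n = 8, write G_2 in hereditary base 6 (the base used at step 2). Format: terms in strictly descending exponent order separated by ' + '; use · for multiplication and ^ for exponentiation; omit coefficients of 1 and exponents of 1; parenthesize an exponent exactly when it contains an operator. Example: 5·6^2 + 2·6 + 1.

G_0=8  [base 4] 2·4  →[4↦5]→  2·5 = 10  −1 ⇒ G_1=9
G_1=9  [base 5] 5 + 4  →[5↦6]→  6 + 4 = 10  −1 ⇒ G_2=9
G_2=9  [base 6] 6 + 3  →[6↦7]→  7 + 3 = 10  −1 ⇒ G_3=9

6 + 3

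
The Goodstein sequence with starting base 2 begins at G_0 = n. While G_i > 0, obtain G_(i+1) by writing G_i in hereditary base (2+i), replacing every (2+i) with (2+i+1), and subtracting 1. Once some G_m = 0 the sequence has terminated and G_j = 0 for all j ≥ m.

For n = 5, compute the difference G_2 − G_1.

228

G_0 = 5. HB_2(5) = 2^2 + 1. Bump = 28. G_1 = 27.
G_1 = 27. HB_3(27) = 3^3. Bump = 256. G_2 = 255.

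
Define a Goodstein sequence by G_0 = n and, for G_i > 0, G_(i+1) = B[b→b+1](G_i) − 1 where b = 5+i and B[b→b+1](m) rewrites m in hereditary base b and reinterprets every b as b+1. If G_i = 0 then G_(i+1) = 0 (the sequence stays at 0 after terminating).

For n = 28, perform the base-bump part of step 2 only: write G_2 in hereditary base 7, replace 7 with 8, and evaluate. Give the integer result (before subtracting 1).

65

G_0 = 28. HB_5(28) = 5^2 + 3. Bump = 39. G_1 = 38.
G_1 = 38. HB_6(38) = 6^2 + 2. Bump = 51. G_2 = 50.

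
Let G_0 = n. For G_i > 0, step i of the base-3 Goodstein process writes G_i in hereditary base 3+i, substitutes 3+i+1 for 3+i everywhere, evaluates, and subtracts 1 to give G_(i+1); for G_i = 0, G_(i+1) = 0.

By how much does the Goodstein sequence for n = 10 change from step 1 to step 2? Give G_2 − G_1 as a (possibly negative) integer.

base 3: 10 = 3^2 + 1; at 4: 4^2 + 1 = 17; next = 16
base 4: 16 = 4^2; at 5: 5^2 = 25; next = 24

8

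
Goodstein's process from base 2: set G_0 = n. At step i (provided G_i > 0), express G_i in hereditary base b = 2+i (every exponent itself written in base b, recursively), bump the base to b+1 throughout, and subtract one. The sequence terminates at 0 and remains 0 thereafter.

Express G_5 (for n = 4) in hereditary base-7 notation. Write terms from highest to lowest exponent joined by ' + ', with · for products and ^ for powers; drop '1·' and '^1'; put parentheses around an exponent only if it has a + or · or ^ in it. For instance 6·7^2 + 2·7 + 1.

2·7^2 + 7 + 4

[0] 4 ≡ 2^2 (base 2). Lift 3: 27. −1: 26.
[1] 26 ≡ 2·3^2 + 2·3 + 2 (base 3). Lift 4: 42. −1: 41.
[2] 41 ≡ 2·4^2 + 2·4 + 1 (base 4). Lift 5: 61. −1: 60.
[3] 60 ≡ 2·5^2 + 2·5 (base 5). Lift 6: 84. −1: 83.
[4] 83 ≡ 2·6^2 + 6 + 5 (base 6). Lift 7: 110. −1: 109.
[5] 109 ≡ 2·7^2 + 7 + 4 (base 7). Lift 8: 140. −1: 139.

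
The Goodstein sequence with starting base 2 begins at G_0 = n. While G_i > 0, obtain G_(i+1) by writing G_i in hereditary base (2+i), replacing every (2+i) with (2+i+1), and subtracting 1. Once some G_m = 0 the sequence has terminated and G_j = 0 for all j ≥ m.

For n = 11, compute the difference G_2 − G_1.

943

G_0=11  [base 2] 2^(2 + 1) + 2 + 1  →[2↦3]→  3^(3 + 1) + 3 + 1 = 85  −1 ⇒ G_1=84
G_1=84  [base 3] 3^(3 + 1) + 3  →[3↦4]→  4^(4 + 1) + 4 = 1028  −1 ⇒ G_2=1027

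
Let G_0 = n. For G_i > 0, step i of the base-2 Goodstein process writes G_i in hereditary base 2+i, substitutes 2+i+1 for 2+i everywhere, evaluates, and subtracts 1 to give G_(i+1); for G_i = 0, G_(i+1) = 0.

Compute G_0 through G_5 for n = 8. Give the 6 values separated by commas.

step 0: 8 = 2^(2 + 1); sub 3 for 2: 3^(3 + 1); = 81; G_1 = 81−1 = 80
step 1: 80 = 2·3^3 + 2·3^2 + 2·3 + 2; sub 4 for 3: 2·4^4 + 2·4^2 + 2·4 + 2; = 554; G_2 = 554−1 = 553
step 2: 553 = 2·4^4 + 2·4^2 + 2·4 + 1; sub 5 for 4: 2·5^5 + 2·5^2 + 2·5 + 1; = 6311; G_3 = 6311−1 = 6310
step 3: 6310 = 2·5^5 + 2·5^2 + 2·5; sub 6 for 5: 2·6^6 + 2·6^2 + 2·6; = 93396; G_4 = 93396−1 = 93395
step 4: 93395 = 2·6^6 + 2·6^2 + 6 + 5; sub 7 for 6: 2·7^7 + 2·7^2 + 7 + 5; = 1647196; G_5 = 1647196−1 = 1647195

8, 80, 553, 6310, 93395, 1647195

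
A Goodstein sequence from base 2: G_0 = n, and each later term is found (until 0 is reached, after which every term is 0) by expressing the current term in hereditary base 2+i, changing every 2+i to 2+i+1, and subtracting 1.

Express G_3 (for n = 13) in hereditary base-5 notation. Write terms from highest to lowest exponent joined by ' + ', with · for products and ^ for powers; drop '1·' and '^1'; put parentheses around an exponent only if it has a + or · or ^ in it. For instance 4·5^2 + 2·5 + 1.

i=0: 13 = 2^(2 + 1) + 2^2 + 1 (b=2); 2→3: 3^(3 + 1) + 3^3 + 1 = 109; 109−1 = 108
i=1: 108 = 3^(3 + 1) + 3^3 (b=3); 3→4: 4^(4 + 1) + 4^4 = 1280; 1280−1 = 1279
i=2: 1279 = 4^(4 + 1) + 3·4^3 + 3·4^2 + 3·4 + 3 (b=4); 4→5: 5^(5 + 1) + 3·5^3 + 3·5^2 + 3·5 + 3 = 16093; 16093−1 = 16092
i=3: 16092 = 5^(5 + 1) + 3·5^3 + 3·5^2 + 3·5 + 2 (b=5); 5→6: 6^(6 + 1) + 3·6^3 + 3·6^2 + 3·6 + 2 = 280712; 280712−1 = 280711

5^(5 + 1) + 3·5^3 + 3·5^2 + 3·5 + 2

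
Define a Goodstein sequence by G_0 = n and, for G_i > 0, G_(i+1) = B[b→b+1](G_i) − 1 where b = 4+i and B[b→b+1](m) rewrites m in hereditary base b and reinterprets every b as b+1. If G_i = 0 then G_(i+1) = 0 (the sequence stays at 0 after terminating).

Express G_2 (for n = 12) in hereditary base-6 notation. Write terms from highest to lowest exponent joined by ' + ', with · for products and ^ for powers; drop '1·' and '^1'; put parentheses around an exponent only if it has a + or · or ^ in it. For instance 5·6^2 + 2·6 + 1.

i=0: 12 = 3·4 (b=4); 4→5: 3·5 = 15; 15−1 = 14
i=1: 14 = 2·5 + 4 (b=5); 5→6: 2·6 + 4 = 16; 16−1 = 15
i=2: 15 = 2·6 + 3 (b=6); 6→7: 2·7 + 3 = 17; 17−1 = 16

2·6 + 3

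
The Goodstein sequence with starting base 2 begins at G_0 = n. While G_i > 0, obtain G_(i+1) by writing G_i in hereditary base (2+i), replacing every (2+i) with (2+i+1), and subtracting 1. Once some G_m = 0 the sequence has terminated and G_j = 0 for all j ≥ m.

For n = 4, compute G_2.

i=0: 4 = 2^2 (b=2); 2→3: 3^3 = 27; 27−1 = 26
i=1: 26 = 2·3^2 + 2·3 + 2 (b=3); 3→4: 2·4^2 + 2·4 + 2 = 42; 42−1 = 41

41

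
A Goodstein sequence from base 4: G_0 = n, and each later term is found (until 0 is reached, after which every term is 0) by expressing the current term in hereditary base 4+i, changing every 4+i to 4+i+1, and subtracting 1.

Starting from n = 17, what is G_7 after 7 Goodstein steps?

55

(0) 17|_4 = 4^2 + 1 ↦ 5^2 + 1|_5 = 26 ⇒ 25
(1) 25|_5 = 5^2 ↦ 6^2|_6 = 36 ⇒ 35
(2) 35|_6 = 5·6 + 5 ↦ 5·7 + 5|_7 = 40 ⇒ 39
(3) 39|_7 = 5·7 + 4 ↦ 5·8 + 4|_8 = 44 ⇒ 43
(4) 43|_8 = 5·8 + 3 ↦ 5·9 + 3|_9 = 48 ⇒ 47
(5) 47|_9 = 5·9 + 2 ↦ 5·10 + 2|_10 = 52 ⇒ 51
(6) 51|_10 = 5·10 + 1 ↦ 5·11 + 1|_11 = 56 ⇒ 55
(7) 55|_11 = 5·11 ↦ 5·12|_12 = 60 ⇒ 59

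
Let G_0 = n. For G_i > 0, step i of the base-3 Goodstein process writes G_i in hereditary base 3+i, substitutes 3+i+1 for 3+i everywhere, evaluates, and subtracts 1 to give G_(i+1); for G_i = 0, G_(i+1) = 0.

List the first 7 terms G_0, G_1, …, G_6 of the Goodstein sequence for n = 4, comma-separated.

[0] 4 ≡ 3 + 1 (base 3). Lift 4: 5. −1: 4.
[1] 4 ≡ 4 (base 4). Lift 5: 5. −1: 4.
[2] 4 ≡ 4 (base 5). Lift 6: 4. −1: 3.
[3] 3 ≡ 3 (base 6). Lift 7: 3. −1: 2.
[4] 2 ≡ 2 (base 7). Lift 8: 2. −1: 1.
[5] 1 ≡ 1 (base 8). Lift 9: 1. −1: 0.

4, 4, 4, 3, 2, 1, 0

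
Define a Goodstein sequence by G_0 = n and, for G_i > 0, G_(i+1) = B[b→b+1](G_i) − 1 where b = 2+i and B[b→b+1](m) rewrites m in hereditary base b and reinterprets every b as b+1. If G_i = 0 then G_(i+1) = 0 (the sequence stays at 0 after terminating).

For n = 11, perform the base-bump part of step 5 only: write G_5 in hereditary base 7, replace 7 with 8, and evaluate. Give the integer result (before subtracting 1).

134217728

base 2: 11 = 2^(2 + 1) + 2 + 1; at 3: 3^(3 + 1) + 3 + 1 = 85; next = 84
base 3: 84 = 3^(3 + 1) + 3; at 4: 4^(4 + 1) + 4 = 1028; next = 1027
base 4: 1027 = 4^(4 + 1) + 3; at 5: 5^(5 + 1) + 3 = 15628; next = 15627
base 5: 15627 = 5^(5 + 1) + 2; at 6: 6^(6 + 1) + 2 = 279938; next = 279937
base 6: 279937 = 6^(6 + 1) + 1; at 7: 7^(7 + 1) + 1 = 5764802; next = 5764801
base 7: 5764801 = 7^(7 + 1); at 8: 8^(8 + 1) = 134217728; next = 134217727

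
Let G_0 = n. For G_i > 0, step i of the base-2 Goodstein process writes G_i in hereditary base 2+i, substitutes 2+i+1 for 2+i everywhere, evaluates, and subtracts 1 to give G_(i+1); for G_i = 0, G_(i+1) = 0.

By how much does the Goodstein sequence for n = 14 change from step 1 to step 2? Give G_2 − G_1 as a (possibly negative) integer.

[0] 14 ≡ 2^(2 + 1) + 2^2 + 2 (base 2). Lift 3: 111. −1: 110.
[1] 110 ≡ 3^(3 + 1) + 3^3 + 2 (base 3). Lift 4: 1282. −1: 1281.

1171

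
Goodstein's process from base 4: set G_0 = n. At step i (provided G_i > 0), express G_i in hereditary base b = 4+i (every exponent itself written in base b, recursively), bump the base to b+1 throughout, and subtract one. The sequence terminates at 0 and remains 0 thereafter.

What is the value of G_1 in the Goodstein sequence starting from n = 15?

17

step 0: 15 = 3·4 + 3; sub 5 for 4: 3·5 + 3; = 18; G_1 = 18−1 = 17
step 1: 17 = 3·5 + 2; sub 6 for 5: 3·6 + 2; = 20; G_2 = 20−1 = 19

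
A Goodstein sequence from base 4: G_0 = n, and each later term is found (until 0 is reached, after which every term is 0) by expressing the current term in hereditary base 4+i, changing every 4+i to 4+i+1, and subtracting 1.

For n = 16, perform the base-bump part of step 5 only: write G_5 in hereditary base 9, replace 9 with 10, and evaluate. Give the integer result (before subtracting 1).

[0] 16 ≡ 4^2 (base 4). Lift 5: 25. −1: 24.
[1] 24 ≡ 4·5 + 4 (base 5). Lift 6: 28. −1: 27.
[2] 27 ≡ 4·6 + 3 (base 6). Lift 7: 31. −1: 30.
[3] 30 ≡ 4·7 + 2 (base 7). Lift 8: 34. −1: 33.
[4] 33 ≡ 4·8 + 1 (base 8). Lift 9: 37. −1: 36.
[5] 36 ≡ 4·9 (base 9). Lift 10: 40. −1: 39.

40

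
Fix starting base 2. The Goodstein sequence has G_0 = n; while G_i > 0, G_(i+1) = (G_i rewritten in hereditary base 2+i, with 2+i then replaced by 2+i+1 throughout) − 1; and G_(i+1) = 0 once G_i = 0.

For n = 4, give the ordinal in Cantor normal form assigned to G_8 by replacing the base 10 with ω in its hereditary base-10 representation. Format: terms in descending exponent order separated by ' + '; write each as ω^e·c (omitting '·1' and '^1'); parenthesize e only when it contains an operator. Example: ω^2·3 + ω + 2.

G_0=4  [base 2] 2^2  →[2↦3]→  3^3 = 27  −1 ⇒ G_1=26
G_1=26  [base 3] 2·3^2 + 2·3 + 2  →[3↦4]→  2·4^2 + 2·4 + 2 = 42  −1 ⇒ G_2=41
G_2=41  [base 4] 2·4^2 + 2·4 + 1  →[4↦5]→  2·5^2 + 2·5 + 1 = 61  −1 ⇒ G_3=60
G_3=60  [base 5] 2·5^2 + 2·5  →[5↦6]→  2·6^2 + 2·6 = 84  −1 ⇒ G_4=83
G_4=83  [base 6] 2·6^2 + 6 + 5  →[6↦7]→  2·7^2 + 7 + 5 = 110  −1 ⇒ G_5=109
G_5=109  [base 7] 2·7^2 + 7 + 4  →[7↦8]→  2·8^2 + 8 + 4 = 140  −1 ⇒ G_6=139
G_6=139  [base 8] 2·8^2 + 8 + 3  →[8↦9]→  2·9^2 + 9 + 3 = 174  −1 ⇒ G_7=173
G_7=173  [base 9] 2·9^2 + 9 + 2  →[9↦10]→  2·10^2 + 10 + 2 = 212  −1 ⇒ G_8=211

ω^2·2 + ω + 1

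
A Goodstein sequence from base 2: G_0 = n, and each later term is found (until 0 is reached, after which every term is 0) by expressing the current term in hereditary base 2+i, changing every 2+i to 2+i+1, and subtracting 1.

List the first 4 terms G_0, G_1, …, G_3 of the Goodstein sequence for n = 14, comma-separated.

14, 110, 1281, 18750

i=0: 14 = 2^(2 + 1) + 2^2 + 2 (b=2); 2→3: 3^(3 + 1) + 3^3 + 3 = 111; 111−1 = 110
i=1: 110 = 3^(3 + 1) + 3^3 + 2 (b=3); 3→4: 4^(4 + 1) + 4^4 + 2 = 1282; 1282−1 = 1281
i=2: 1281 = 4^(4 + 1) + 4^4 + 1 (b=4); 4→5: 5^(5 + 1) + 5^5 + 1 = 18751; 18751−1 = 18750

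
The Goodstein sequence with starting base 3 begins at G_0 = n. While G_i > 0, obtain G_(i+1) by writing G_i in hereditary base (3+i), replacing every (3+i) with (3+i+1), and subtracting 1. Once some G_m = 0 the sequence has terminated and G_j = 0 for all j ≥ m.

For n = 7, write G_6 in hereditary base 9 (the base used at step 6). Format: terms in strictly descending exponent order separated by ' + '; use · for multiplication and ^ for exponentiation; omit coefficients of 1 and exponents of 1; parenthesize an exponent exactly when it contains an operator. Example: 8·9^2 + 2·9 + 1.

9

7 —HB3→ 2·3 + 1 —bump→ 2·4 + 1 = 9 —(−1)→ 8
8 —HB4→ 2·4 —bump→ 2·5 = 10 —(−1)→ 9
9 —HB5→ 5 + 4 —bump→ 6 + 4 = 10 —(−1)→ 9
9 —HB6→ 6 + 3 —bump→ 7 + 3 = 10 —(−1)→ 9
9 —HB7→ 7 + 2 —bump→ 8 + 2 = 10 —(−1)→ 9
9 —HB8→ 8 + 1 —bump→ 9 + 1 = 10 —(−1)→ 9
9 —HB9→ 9 —bump→ 10 = 10 —(−1)→ 9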